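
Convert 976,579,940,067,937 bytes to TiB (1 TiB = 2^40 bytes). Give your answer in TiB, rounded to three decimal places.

888.194 TiB

976,579,940,067,937 bytes given.
1 TiB = 1,099,511,627,776 bytes
976,579,940,067,937 / 1,099,511,627,776 = 888.194 TiB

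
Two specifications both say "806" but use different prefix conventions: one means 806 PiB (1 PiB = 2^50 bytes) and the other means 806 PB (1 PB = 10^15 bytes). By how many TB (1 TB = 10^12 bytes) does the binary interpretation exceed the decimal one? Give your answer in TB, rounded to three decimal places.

806 PiB = 806 × 1,125,899,906,842,624 = 907,475,324,915,154,944 bytes
806 PB = 806 × 1,000,000,000,000,000 = 806,000,000,000,000,000 bytes
difference = 101,475,324,915,154,944 bytes
101,475,324,915,154,944 / 1,000,000,000,000 = 101,475.325 TB

101,475.325 TB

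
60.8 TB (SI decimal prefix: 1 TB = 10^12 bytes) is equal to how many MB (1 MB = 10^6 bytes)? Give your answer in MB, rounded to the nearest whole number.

60.8 TB = 60.8 × 10^12 bytes = 60,800,000,000,000 bytes
1 MB = 10^6 bytes = 1,000,000 bytes
60,800,000,000,000 / 1,000,000 = 60,800,000 MB

60,800,000 MB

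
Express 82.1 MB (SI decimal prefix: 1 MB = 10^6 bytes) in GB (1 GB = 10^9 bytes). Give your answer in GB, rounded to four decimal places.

82.1 MB × 1,000,000 bytes/MB = 82,100,000 bytes
1 GB = 10^9 bytes = 1,000,000,000 bytes
82,100,000 / 1,000,000,000 = 0.0821 GB

0.0821 GB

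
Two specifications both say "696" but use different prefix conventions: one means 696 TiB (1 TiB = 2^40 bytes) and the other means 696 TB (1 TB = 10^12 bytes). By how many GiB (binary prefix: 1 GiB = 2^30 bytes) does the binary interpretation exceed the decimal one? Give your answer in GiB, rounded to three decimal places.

696 TiB = 696 × 1,099,511,627,776 = 765,260,092,932,096 bytes
696 TB = 696 × 1,000,000,000,000 = 696,000,000,000,000 bytes
difference = 69,260,092,932,096 bytes
69,260,092,932,096 / 1,073,741,824 = 64,503.488 GiB

64,503.488 GiB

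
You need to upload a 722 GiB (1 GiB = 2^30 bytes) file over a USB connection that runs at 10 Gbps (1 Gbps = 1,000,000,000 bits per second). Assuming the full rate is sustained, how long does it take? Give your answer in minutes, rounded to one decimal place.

10.3 minutes

722 GiB = 775,241,596,928 bytes = 6,201,932,775,424 bits
10 Gbps = 10,000,000,000 bits/s
time = 6,201,932,775,424 / 10,000,000,000 = 620.19 s
620.19 s / 60 = 10.3 minutes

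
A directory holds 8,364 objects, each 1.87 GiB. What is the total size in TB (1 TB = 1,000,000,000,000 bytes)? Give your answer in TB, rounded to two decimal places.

16.79 TB

Total = 8,364 × 1.87 GiB = 15640.68 GiB
= 15640.68 × 1,073,741,824 bytes = 16,794,052,271,800.32 bytes
1 TB = 1,000,000,000,000 bytes
16,794,052,271,800.32 / 1,000,000,000,000 = 16.79 TB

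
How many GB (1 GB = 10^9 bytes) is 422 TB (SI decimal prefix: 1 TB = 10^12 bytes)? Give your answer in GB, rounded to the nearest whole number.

422 TB = 422 × 10^12 bytes = 422,000,000,000,000 bytes
1 GB = 1,000,000,000 bytes
422,000,000,000,000 / 1,000,000,000 = 422,000 GB

422,000 GB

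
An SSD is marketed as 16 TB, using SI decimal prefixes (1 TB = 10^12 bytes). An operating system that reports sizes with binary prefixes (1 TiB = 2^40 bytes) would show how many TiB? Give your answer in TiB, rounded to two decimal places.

14.55 TiB

16 TB × 1,000,000,000,000 bytes/TB = 16,000,000,000,000 bytes
1 TiB = 1,099,511,627,776 bytes
16,000,000,000,000 / 1,099,511,627,776 = 14.55 TiB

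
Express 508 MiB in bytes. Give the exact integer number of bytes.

508 × 1,048,576 = 532,676,608 bytes  (1 MiB = 2^20 bytes)

532,676,608 bytes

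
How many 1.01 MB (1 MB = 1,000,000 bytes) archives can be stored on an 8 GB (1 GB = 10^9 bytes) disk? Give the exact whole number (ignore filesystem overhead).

7,920

Capacity: 8 GB = 8,000,000,000 bytes
Per item: 1.01 MB = 1,010,000 bytes
⌊8,000,000,000 / 1,010,000⌋ = 7,920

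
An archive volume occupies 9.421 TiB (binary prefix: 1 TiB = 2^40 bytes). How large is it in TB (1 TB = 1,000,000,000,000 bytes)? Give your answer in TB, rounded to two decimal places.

9.421 TiB = 9.421 × 2^40 bytes = 10,358,499,045,277.696 bytes
1 TB = 1,000,000,000,000 bytes
10,358,499,045,277.696 / 1,000,000,000,000 = 10.36 TB

10.36 TB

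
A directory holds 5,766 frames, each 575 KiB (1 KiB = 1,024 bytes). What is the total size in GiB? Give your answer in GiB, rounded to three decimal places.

Total = 5,766 × 575 KiB = 3,315,450 KiB
= 3,315,450 × 1,024 bytes = 3,395,020,800 bytes
1 GiB = 1,073,741,824 bytes
3,395,020,800 / 1,073,741,824 = 3.162 GiB

3.162 GiB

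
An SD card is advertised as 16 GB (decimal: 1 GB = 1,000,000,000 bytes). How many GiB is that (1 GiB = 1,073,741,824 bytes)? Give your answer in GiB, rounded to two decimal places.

16 GB = 16 × 10^9 bytes = 16,000,000,000 bytes
1 GiB = 1,073,741,824 bytes
16,000,000,000 / 1,073,741,824 = 14.90 GiB

14.90 GiB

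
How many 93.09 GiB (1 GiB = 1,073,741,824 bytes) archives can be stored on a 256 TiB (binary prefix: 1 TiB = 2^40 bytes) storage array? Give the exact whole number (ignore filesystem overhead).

2,816

Capacity: 256 TiB = 281,474,976,710,656 bytes
Per item: 93.09 GiB = 99,954,626,396.16 bytes
⌊281,474,976,710,656 / 99,954,626,396.16⌋ = 2,816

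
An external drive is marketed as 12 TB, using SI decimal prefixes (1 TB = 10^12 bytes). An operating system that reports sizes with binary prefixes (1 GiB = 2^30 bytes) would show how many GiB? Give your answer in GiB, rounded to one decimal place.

12 TB = 12 × 10^12 bytes = 12,000,000,000,000 bytes
1 GiB = 2^30 bytes = 1,073,741,824 bytes
12,000,000,000,000 / 1,073,741,824 = 11,175.9 GiB

11,175.9 GiB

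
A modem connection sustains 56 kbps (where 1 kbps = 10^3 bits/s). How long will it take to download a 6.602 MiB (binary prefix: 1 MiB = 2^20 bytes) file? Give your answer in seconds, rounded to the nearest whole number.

989 seconds

6.602 MiB = 6,922,698.752 bytes = 55,381,590.016 bits
56 kbps = 56,000 bits/s
time = 55,381,590.016 / 56,000 = 989 s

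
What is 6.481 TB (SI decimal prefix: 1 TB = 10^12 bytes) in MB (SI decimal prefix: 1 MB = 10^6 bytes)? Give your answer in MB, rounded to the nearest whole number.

6.481 TB × 1,000,000,000,000 bytes/TB = 6,481,000,000,000 bytes
1 MB = 10^6 bytes = 1,000,000 bytes
6,481,000,000,000 / 1,000,000 = 6,481,000 MB

6,481,000 MB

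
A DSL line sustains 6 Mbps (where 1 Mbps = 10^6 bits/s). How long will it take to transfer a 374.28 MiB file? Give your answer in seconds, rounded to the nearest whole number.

523 seconds

374.28 MiB = 392,461,025.28 bytes = 3,139,688,202.24 bits
6 Mbps = 6,000,000 bits/s
time = 3,139,688,202.24 / 6,000,000 = 523 s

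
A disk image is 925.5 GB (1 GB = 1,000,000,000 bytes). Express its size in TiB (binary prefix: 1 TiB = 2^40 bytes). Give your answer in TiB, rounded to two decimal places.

0.84 TiB

925.5 GB × 1,000,000,000 bytes/GB = 925,500,000,000 bytes
1 TiB = 1,099,511,627,776 bytes
925,500,000,000 / 1,099,511,627,776 = 0.84 TiB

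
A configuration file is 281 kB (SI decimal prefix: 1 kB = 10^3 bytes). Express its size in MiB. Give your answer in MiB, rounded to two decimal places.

0.27 MiB

281 kB × 1,000 bytes/kB = 281,000 bytes
1 MiB = 2^20 bytes = 1,048,576 bytes
281,000 / 1,048,576 = 0.27 MiB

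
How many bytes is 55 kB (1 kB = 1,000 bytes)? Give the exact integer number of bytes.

55,000 bytes

55 × 1,000 = 55,000 bytes  (1 kB = 10^3 bytes)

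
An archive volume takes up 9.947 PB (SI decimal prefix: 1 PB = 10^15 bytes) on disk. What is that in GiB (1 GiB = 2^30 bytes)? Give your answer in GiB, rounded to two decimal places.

9,263,865.65 GiB

9.947 PB × 1,000,000,000,000,000 bytes/PB = 9,947,000,000,000,000 bytes
1 GiB = 1,073,741,824 bytes
9,947,000,000,000,000 / 1,073,741,824 = 9,263,865.65 GiB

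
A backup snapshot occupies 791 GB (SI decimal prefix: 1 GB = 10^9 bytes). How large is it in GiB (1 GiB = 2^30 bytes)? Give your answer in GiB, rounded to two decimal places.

791 GB = 791 × 10^9 bytes = 791,000,000,000 bytes
1 GiB = 2^30 bytes = 1,073,741,824 bytes
791,000,000,000 / 1,073,741,824 = 736.68 GiB

736.68 GiB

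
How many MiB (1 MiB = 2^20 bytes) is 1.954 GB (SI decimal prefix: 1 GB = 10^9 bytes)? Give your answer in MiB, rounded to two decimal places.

1,863.48 MiB

1.954 GB × 1,000,000,000 bytes/GB = 1,954,000,000 bytes
1 MiB = 1,048,576 bytes
1,954,000,000 / 1,048,576 = 1,863.48 MiB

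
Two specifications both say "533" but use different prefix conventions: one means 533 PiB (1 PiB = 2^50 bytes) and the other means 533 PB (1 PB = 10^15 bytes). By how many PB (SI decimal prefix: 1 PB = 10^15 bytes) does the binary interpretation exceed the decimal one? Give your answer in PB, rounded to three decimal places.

67.105 PB

533 PiB = 533 × 1,125,899,906,842,624 = 600,104,650,347,118,592 bytes
533 PB = 533 × 1,000,000,000,000,000 = 533,000,000,000,000,000 bytes
difference = 67,104,650,347,118,592 bytes
67,104,650,347,118,592 / 1,000,000,000,000,000 = 67.105 PB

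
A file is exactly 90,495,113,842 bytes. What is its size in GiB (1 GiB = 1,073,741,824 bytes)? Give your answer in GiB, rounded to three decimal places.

84.280 GiB

90,495,113,842 bytes given.
1 GiB = 2^30 bytes = 1,073,741,824 bytes
90,495,113,842 / 1,073,741,824 = 84.280 GiB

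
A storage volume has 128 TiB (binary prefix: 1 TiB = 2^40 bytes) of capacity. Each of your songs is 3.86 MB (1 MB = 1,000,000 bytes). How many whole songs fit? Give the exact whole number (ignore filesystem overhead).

Capacity: 128 TiB = 140,737,488,355,328 bytes
Per item: 3.86 MB = 3,860,000 bytes
⌊140,737,488,355,328 / 3,860,000⌋ = 36,460,489

36,460,489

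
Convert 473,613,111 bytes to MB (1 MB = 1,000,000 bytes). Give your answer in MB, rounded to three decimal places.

473,613,111 bytes given.
1 MB = 10^6 bytes = 1,000,000 bytes
473,613,111 / 1,000,000 = 473.613 MB

473.613 MB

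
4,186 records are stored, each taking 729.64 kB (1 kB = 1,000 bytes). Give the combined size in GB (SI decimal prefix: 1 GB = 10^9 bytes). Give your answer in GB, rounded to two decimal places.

3.05 GB

Total = 4,186 × 729.64 kB = 3054273.04 kB
= 3054273.04 × 1,000 bytes = 3,054,273,040 bytes
1 GB = 1,000,000,000 bytes
3,054,273,040 / 1,000,000,000 = 3.05 GB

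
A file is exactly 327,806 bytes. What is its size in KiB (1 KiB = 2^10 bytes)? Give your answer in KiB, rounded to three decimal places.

320.123 KiB

327,806 bytes given.
1 KiB = 1,024 bytes
327,806 / 1,024 = 320.123 KiB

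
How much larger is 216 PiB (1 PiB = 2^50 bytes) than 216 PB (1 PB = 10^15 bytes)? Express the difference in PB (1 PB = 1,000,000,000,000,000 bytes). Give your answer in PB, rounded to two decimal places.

216 PiB = 216 × 1,125,899,906,842,624 = 243,194,379,878,006,784 bytes
216 PB = 216 × 1,000,000,000,000,000 = 216,000,000,000,000,000 bytes
difference = 27,194,379,878,006,784 bytes
27,194,379,878,006,784 / 1,000,000,000,000,000 = 27.19 PB

27.19 PB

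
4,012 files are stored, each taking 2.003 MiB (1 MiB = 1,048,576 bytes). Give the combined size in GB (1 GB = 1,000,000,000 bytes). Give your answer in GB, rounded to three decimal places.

Total = 4,012 × 2.003 MiB = 8036.036 MiB
= 8036.036 × 1,048,576 bytes = 8,426,394,484.736 bytes
1 GB = 1,000,000,000 bytes
8,426,394,484.736 / 1,000,000,000 = 8.426 GB

8.426 GB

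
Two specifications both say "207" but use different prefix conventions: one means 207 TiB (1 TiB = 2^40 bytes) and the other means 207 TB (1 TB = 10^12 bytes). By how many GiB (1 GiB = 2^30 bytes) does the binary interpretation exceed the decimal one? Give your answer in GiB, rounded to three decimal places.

207 TiB = 207 × 1,099,511,627,776 = 227,598,906,949,632 bytes
207 TB = 207 × 1,000,000,000,000 = 207,000,000,000,000 bytes
difference = 20,598,906,949,632 bytes
20,598,906,949,632 / 1,073,741,824 = 19,184.227 GiB

19,184.227 GiB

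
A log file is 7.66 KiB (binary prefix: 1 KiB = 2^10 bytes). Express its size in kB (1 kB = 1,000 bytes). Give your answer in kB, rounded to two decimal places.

7.84 kB

7.66 KiB = 7.66 × 2^10 bytes = 7,843.84 bytes
1 kB = 10^3 bytes = 1,000 bytes
7,843.84 / 1,000 = 7.84 kB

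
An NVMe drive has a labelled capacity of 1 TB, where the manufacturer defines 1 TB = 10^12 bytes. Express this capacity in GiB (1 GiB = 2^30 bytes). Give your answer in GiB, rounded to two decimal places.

1 TB = 1 × 10^12 bytes = 1,000,000,000,000 bytes
1 GiB = 2^30 bytes = 1,073,741,824 bytes
1,000,000,000,000 / 1,073,741,824 = 931.32 GiB

931.32 GiB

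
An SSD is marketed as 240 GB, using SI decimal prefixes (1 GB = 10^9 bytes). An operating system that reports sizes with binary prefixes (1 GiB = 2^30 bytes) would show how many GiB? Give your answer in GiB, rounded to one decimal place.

240 GB = 240 × 10^9 bytes = 240,000,000,000 bytes
1 GiB = 1,073,741,824 bytes
240,000,000,000 / 1,073,741,824 = 223.5 GiB

223.5 GiB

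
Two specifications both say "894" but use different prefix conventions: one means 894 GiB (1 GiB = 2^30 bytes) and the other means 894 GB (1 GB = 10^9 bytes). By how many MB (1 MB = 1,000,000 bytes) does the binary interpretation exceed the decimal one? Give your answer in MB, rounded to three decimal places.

894 GiB = 894 × 1,073,741,824 = 959,925,190,656 bytes
894 GB = 894 × 1,000,000,000 = 894,000,000,000 bytes
difference = 65,925,190,656 bytes
65,925,190,656 / 1,000,000 = 65,925.191 MB

65,925.191 MB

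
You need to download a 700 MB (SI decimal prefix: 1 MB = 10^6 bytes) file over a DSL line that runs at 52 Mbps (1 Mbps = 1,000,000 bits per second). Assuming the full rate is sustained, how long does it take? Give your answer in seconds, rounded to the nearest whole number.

700 MB = 700,000,000 bytes = 5,600,000,000 bits
52 Mbps = 52,000,000 bits/s
time = 5,600,000,000 / 52,000,000 = 108 s

108 seconds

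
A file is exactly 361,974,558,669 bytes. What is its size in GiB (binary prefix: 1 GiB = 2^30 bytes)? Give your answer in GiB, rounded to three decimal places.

361,974,558,669 bytes given.
1 GiB = 2^30 bytes = 1,073,741,824 bytes
361,974,558,669 / 1,073,741,824 = 337.115 GiB

337.115 GiB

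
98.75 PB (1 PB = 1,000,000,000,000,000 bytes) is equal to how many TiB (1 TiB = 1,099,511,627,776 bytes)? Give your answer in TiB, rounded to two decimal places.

89,812.60 TiB

98.75 PB = 98.75 × 10^15 bytes = 98,750,000,000,000,000 bytes
1 TiB = 1,099,511,627,776 bytes
98,750,000,000,000,000 / 1,099,511,627,776 = 89,812.60 TiB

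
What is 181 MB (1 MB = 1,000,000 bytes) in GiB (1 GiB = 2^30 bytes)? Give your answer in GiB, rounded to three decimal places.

181 MB × 1,000,000 bytes/MB = 181,000,000 bytes
1 GiB = 2^30 bytes = 1,073,741,824 bytes
181,000,000 / 1,073,741,824 = 0.169 GiB

0.169 GiB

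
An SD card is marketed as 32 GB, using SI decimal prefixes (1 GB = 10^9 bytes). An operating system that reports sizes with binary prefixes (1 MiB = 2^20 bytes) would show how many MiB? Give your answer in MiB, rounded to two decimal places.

32 GB × 1,000,000,000 bytes/GB = 32,000,000,000 bytes
1 MiB = 2^20 bytes = 1,048,576 bytes
32,000,000,000 / 1,048,576 = 30,517.58 MiB

30,517.58 MiB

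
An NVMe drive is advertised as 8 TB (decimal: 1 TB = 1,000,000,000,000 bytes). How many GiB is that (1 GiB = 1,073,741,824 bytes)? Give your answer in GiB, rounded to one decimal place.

8 TB = 8 × 10^12 bytes = 8,000,000,000,000 bytes
1 GiB = 2^30 bytes = 1,073,741,824 bytes
8,000,000,000,000 / 1,073,741,824 = 7,450.6 GiB

7,450.6 GiB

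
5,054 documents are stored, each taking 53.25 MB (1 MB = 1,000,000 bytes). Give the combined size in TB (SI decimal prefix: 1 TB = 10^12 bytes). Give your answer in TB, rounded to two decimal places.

0.27 TB

Total = 5,054 × 53.25 MB = 269125.5 MB
= 269125.5 × 1,000,000 bytes = 269,125,500,000 bytes
1 TB = 1,000,000,000,000 bytes
269,125,500,000 / 1,000,000,000,000 = 0.27 TB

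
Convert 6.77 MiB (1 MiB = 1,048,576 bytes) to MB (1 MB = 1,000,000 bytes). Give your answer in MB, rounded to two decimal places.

7.10 MB

6.77 MiB × 1,048,576 bytes/MiB = 7,098,859.52 bytes
1 MB = 1,000,000 bytes
7,098,859.52 / 1,000,000 = 7.10 MB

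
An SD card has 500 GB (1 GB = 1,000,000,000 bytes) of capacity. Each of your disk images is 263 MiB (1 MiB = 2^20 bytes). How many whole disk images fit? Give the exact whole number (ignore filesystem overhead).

Capacity: 500 GB = 500,000,000,000 bytes
Per item: 263 MiB = 275,775,488 bytes
⌊500,000,000,000 / 275,775,488⌋ = 1,813

1,813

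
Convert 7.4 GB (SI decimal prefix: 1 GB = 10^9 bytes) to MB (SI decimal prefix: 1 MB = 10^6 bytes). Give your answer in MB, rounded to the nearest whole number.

7,400 MB

7.4 GB × 1,000,000,000 bytes/GB = 7,400,000,000 bytes
1 MB = 1,000,000 bytes
7,400,000,000 / 1,000,000 = 7,400 MB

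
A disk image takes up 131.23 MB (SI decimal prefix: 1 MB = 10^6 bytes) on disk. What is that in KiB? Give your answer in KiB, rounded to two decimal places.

128,154.30 KiB

131.23 MB = 131.23 × 10^6 bytes = 131,230,000 bytes
1 KiB = 2^10 bytes = 1,024 bytes
131,230,000 / 1,024 = 128,154.30 KiB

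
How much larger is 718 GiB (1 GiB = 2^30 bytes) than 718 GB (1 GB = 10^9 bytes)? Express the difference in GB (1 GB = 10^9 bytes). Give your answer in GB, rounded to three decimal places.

52.947 GB

718 GiB = 718 × 1,073,741,824 = 770,946,629,632 bytes
718 GB = 718 × 1,000,000,000 = 718,000,000,000 bytes
difference = 52,946,629,632 bytes
52,946,629,632 / 1,000,000,000 = 52.947 GB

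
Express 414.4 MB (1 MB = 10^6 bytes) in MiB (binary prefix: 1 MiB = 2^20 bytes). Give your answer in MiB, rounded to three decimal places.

395.203 MiB

414.4 MB = 414.4 × 10^6 bytes = 414,400,000 bytes
1 MiB = 1,048,576 bytes
414,400,000 / 1,048,576 = 395.203 MiB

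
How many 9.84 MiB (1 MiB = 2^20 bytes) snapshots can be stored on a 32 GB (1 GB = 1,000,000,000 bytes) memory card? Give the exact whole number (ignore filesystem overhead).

3,101

Capacity: 32 GB = 32,000,000,000 bytes
Per item: 9.84 MiB = 10,317,987.84 bytes
⌊32,000,000,000 / 10,317,987.84⌋ = 3,101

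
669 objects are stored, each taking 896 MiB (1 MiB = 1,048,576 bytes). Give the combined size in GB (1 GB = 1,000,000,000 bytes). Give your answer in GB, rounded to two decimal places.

628.54 GB

Total = 669 × 896 MiB = 599,424 MiB
= 599,424 × 1,048,576 bytes = 628,541,620,224 bytes
1 GB = 1,000,000,000 bytes
628,541,620,224 / 1,000,000,000 = 628.54 GB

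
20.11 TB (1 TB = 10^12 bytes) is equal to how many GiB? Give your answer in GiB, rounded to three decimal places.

20.11 TB = 20.11 × 10^12 bytes = 20,110,000,000,000 bytes
1 GiB = 1,073,741,824 bytes
20,110,000,000,000 / 1,073,741,824 = 18,728.897 GiB

18,728.897 GiB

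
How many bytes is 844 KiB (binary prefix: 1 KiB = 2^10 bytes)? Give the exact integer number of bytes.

864,256 bytes

844 × 1,024 = 864,256 bytes  (1 KiB = 2^10 bytes)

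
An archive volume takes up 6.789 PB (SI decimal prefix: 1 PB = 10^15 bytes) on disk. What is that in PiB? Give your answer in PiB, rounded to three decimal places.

6.789 PB = 6.789 × 10^15 bytes = 6,789,000,000,000,000 bytes
1 PiB = 1,125,899,906,842,624 bytes
6,789,000,000,000,000 / 1,125,899,906,842,624 = 6.030 PiB

6.030 PiB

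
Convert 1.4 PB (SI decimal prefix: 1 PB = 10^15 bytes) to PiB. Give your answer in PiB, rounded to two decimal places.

1.24 PiB

1.4 PB × 1,000,000,000,000,000 bytes/PB = 1,400,000,000,000,000 bytes
1 PiB = 1,125,899,906,842,624 bytes
1,400,000,000,000,000 / 1,125,899,906,842,624 = 1.24 PiB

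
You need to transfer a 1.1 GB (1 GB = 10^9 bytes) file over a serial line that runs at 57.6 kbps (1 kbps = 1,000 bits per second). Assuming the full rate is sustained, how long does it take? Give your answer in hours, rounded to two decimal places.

1.1 GB = 1,100,000,000 bytes = 8,800,000,000 bits
57.6 kbps = 57,600 bits/s
time = 8,800,000,000 / 57,600 = 152,777.7778 s
152,777.7778 s / 3600 = 42.44 hours

42.44 hours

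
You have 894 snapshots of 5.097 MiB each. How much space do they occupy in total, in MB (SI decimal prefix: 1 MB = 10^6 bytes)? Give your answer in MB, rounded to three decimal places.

Total = 894 × 5.097 MiB = 4556.718 MiB
= 4556.718 × 1,048,576 bytes = 4,778,065,133.568 bytes
1 MB = 1,000,000 bytes
4,778,065,133.568 / 1,000,000 = 4,778.065 MB

4,778.065 MB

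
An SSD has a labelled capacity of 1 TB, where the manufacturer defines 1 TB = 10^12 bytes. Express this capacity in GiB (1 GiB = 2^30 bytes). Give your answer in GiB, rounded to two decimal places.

931.32 GiB

1 TB × 1,000,000,000,000 bytes/TB = 1,000,000,000,000 bytes
1 GiB = 1,073,741,824 bytes
1,000,000,000,000 / 1,073,741,824 = 931.32 GiB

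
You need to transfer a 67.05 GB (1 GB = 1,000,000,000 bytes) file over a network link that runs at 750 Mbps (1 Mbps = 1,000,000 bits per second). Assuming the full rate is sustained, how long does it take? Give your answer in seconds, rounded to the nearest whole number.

715 seconds

67.05 GB = 67,050,000,000 bytes = 536,400,000,000 bits
750 Mbps = 750,000,000 bits/s
time = 536,400,000,000 / 750,000,000 = 715 s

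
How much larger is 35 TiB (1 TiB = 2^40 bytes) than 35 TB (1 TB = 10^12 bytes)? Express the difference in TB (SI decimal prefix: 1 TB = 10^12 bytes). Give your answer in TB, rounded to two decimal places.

3.48 TB

35 TiB = 35 × 1,099,511,627,776 = 38,482,906,972,160 bytes
35 TB = 35 × 1,000,000,000,000 = 35,000,000,000,000 bytes
difference = 3,482,906,972,160 bytes
3,482,906,972,160 / 1,000,000,000,000 = 3.48 TB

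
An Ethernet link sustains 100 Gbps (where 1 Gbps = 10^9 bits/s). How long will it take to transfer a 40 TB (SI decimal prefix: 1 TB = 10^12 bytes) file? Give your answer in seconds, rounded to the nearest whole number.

40 TB = 40,000,000,000,000 bytes = 320,000,000,000,000 bits
100 Gbps = 100,000,000,000 bits/s
time = 320,000,000,000,000 / 100,000,000,000 = 3,200 s

3,200 seconds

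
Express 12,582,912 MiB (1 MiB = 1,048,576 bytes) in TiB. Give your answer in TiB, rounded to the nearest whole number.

12,582,912 MiB × 1,048,576 bytes/MiB = 13,194,139,533,312 bytes
1 TiB = 1,099,511,627,776 bytes
13,194,139,533,312 / 1,099,511,627,776 = 12 TiB

12 TiB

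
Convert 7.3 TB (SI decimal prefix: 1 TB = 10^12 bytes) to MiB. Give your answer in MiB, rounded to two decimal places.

7.3 TB × 1,000,000,000,000 bytes/TB = 7,300,000,000,000 bytes
1 MiB = 1,048,576 bytes
7,300,000,000,000 / 1,048,576 = 6,961,822.51 MiB

6,961,822.51 MiB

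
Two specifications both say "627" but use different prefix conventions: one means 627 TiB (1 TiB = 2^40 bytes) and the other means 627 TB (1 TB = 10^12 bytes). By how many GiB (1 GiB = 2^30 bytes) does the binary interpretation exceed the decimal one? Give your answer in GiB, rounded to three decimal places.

627 TiB = 627 × 1,099,511,627,776 = 689,393,790,615,552 bytes
627 TB = 627 × 1,000,000,000,000 = 627,000,000,000,000 bytes
difference = 62,393,790,615,552 bytes
62,393,790,615,552 / 1,073,741,824 = 58,108.746 GiB

58,108.746 GiB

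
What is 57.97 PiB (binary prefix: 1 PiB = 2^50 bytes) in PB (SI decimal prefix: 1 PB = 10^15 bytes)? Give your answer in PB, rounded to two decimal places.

65.27 PB

57.97 PiB = 57.97 × 2^50 bytes = 65,268,417,599,666,913.28 bytes
1 PB = 10^15 bytes = 1,000,000,000,000,000 bytes
65,268,417,599,666,913.28 / 1,000,000,000,000,000 = 65.27 PB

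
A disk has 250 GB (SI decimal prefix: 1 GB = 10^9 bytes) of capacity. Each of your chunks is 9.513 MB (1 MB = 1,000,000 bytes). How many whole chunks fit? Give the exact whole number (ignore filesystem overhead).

Capacity: 250 GB = 250,000,000,000 bytes
Per item: 9.513 MB = 9,513,000 bytes
⌊250,000,000,000 / 9,513,000⌋ = 26,279

26,279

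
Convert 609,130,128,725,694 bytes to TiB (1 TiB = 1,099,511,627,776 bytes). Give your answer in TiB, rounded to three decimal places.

609,130,128,725,694 bytes given.
1 TiB = 1,099,511,627,776 bytes
609,130,128,725,694 / 1,099,511,627,776 = 554.001 TiB

554.001 TiB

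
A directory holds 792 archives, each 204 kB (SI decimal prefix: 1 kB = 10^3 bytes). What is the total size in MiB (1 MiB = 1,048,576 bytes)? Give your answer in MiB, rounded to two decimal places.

154.08 MiB

Total = 792 × 204 kB = 161,568 kB
= 161,568 × 1,000 bytes = 161,568,000 bytes
1 MiB = 1,048,576 bytes
161,568,000 / 1,048,576 = 154.08 MiB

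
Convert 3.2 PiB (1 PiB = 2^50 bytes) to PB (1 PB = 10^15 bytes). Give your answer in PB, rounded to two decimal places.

3.2 PiB = 3.2 × 2^50 bytes = 3,602,879,701,896,396.8 bytes
1 PB = 10^15 bytes = 1,000,000,000,000,000 bytes
3,602,879,701,896,396.8 / 1,000,000,000,000,000 = 3.60 PB

3.60 PB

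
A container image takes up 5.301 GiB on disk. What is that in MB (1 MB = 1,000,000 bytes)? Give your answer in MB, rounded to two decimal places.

5.301 GiB = 5.301 × 2^30 bytes = 5,691,905,409.024 bytes
1 MB = 1,000,000 bytes
5,691,905,409.024 / 1,000,000 = 5,691.91 MB

5,691.91 MB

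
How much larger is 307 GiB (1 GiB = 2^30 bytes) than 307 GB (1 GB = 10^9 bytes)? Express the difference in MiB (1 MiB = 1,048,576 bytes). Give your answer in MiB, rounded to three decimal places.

21,589.985 MiB

307 GiB = 307 × 1,073,741,824 = 329,638,739,968 bytes
307 GB = 307 × 1,000,000,000 = 307,000,000,000 bytes
difference = 22,638,739,968 bytes
22,638,739,968 / 1,048,576 = 21,589.985 MiB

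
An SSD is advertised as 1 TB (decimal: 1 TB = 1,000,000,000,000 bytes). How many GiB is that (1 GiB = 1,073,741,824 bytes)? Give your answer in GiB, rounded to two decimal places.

1 TB = 1 × 10^12 bytes = 1,000,000,000,000 bytes
1 GiB = 1,073,741,824 bytes
1,000,000,000,000 / 1,073,741,824 = 931.32 GiB

931.32 GiB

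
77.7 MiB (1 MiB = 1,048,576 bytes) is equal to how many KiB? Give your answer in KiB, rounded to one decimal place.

79,564.8 KiB

77.7 MiB = 77.7 × 2^20 bytes = 81,474,355.2 bytes
1 KiB = 1,024 bytes
81,474,355.2 / 1,024 = 79,564.8 KiB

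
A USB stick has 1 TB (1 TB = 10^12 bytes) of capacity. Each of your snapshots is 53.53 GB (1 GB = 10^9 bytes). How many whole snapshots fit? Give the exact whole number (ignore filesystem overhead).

18

Capacity: 1 TB = 1,000,000,000,000 bytes
Per item: 53.53 GB = 53,530,000,000 bytes
⌊1,000,000,000,000 / 53,530,000,000⌋ = 18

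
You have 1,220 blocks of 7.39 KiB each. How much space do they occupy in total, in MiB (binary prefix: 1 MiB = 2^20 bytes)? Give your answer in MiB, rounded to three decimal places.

8.804 MiB

Total = 1,220 × 7.39 KiB = 9015.8 KiB
= 9015.8 × 1,024 bytes = 9,232,179.2 bytes
1 MiB = 1,048,576 bytes
9,232,179.2 / 1,048,576 = 8.804 MiB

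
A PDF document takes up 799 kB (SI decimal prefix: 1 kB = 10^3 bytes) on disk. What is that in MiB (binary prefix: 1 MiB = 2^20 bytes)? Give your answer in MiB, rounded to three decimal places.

799 kB × 1,000 bytes/kB = 799,000 bytes
1 MiB = 1,048,576 bytes
799,000 / 1,048,576 = 0.762 MiB

0.762 MiB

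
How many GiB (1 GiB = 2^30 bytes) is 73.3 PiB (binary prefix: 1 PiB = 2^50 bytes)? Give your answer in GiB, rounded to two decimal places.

76,860,620.80 GiB

73.3 PiB = 73.3 × 2^50 bytes = 82,528,463,171,564,339.2 bytes
1 GiB = 2^30 bytes = 1,073,741,824 bytes
82,528,463,171,564,339.2 / 1,073,741,824 = 76,860,620.80 GiB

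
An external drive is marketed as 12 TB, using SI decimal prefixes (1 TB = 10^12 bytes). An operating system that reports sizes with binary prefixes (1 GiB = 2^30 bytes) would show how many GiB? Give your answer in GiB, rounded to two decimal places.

11,175.87 GiB

12 TB = 12 × 10^12 bytes = 12,000,000,000,000 bytes
1 GiB = 1,073,741,824 bytes
12,000,000,000,000 / 1,073,741,824 = 11,175.87 GiB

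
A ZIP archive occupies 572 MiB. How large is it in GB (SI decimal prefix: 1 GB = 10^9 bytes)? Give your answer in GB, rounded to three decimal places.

0.600 GB

572 MiB × 1,048,576 bytes/MiB = 599,785,472 bytes
1 GB = 1,000,000,000 bytes
599,785,472 / 1,000,000,000 = 0.600 GB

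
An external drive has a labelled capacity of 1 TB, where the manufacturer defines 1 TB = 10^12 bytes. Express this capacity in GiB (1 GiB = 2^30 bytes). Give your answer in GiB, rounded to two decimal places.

931.32 GiB

1 TB × 1,000,000,000,000 bytes/TB = 1,000,000,000,000 bytes
1 GiB = 2^30 bytes = 1,073,741,824 bytes
1,000,000,000,000 / 1,073,741,824 = 931.32 GiB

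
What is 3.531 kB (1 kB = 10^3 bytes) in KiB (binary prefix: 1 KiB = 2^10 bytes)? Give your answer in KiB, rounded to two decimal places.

3.45 KiB

3.531 kB = 3.531 × 10^3 bytes = 3,531 bytes
1 KiB = 2^10 bytes = 1,024 bytes
3,531 / 1,024 = 3.45 KiB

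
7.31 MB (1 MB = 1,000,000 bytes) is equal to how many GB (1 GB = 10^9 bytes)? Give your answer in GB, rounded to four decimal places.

0.0073 GB

7.31 MB = 7.31 × 10^6 bytes = 7,310,000 bytes
1 GB = 10^9 bytes = 1,000,000,000 bytes
7,310,000 / 1,000,000,000 = 0.0073 GB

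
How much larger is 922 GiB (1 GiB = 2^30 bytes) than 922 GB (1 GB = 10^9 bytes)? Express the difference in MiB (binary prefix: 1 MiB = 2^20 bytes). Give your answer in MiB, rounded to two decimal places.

64,840.28 MiB

922 GiB = 922 × 1,073,741,824 = 989,989,961,728 bytes
922 GB = 922 × 1,000,000,000 = 922,000,000,000 bytes
difference = 67,989,961,728 bytes
67,989,961,728 / 1,048,576 = 64,840.28 MiB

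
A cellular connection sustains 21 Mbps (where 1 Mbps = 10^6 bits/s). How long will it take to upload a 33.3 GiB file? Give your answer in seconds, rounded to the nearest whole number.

33.3 GiB = 35,755,602,739.2 bytes = 286,044,821,913.6 bits
21 Mbps = 21,000,000 bits/s
time = 286,044,821,913.6 / 21,000,000 = 13,621 s

13,621 seconds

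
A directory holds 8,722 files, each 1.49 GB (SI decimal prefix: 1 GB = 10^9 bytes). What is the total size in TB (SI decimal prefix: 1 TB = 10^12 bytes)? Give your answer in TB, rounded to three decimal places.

12.996 TB

Total = 8,722 × 1.49 GB = 12995.78 GB
= 12995.78 × 1,000,000,000 bytes = 12,995,780,000,000 bytes
1 TB = 1,000,000,000,000 bytes
12,995,780,000,000 / 1,000,000,000,000 = 12.996 TB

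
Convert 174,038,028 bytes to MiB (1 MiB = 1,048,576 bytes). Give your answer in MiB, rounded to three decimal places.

165.976 MiB

174,038,028 bytes given.
1 MiB = 1,048,576 bytes
174,038,028 / 1,048,576 = 165.976 MiB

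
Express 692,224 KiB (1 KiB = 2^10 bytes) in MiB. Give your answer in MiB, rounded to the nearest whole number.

676 MiB

692,224 KiB = 692,224 × 2^10 bytes = 708,837,376 bytes
1 MiB = 1,048,576 bytes
708,837,376 / 1,048,576 = 676 MiB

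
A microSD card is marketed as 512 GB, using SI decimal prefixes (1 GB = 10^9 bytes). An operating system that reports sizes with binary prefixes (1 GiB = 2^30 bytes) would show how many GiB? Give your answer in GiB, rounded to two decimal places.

512 GB = 512 × 10^9 bytes = 512,000,000,000 bytes
1 GiB = 2^30 bytes = 1,073,741,824 bytes
512,000,000,000 / 1,073,741,824 = 476.84 GiB

476.84 GiB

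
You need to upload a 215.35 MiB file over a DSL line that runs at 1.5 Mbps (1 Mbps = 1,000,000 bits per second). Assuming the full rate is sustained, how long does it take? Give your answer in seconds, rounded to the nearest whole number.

215.35 MiB = 225,810,841.6 bytes = 1,806,486,732.8 bits
1.5 Mbps = 1,500,000 bits/s
time = 1,806,486,732.8 / 1,500,000 = 1,204 s

1,204 seconds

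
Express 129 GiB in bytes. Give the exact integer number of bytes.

138,512,695,296 bytes

129 × 1,073,741,824 = 138,512,695,296 bytes  (1 GiB = 2^30 bytes)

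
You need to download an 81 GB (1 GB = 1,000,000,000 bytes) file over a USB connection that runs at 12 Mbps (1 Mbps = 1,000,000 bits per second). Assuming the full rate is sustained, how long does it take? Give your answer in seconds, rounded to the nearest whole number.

54,000 seconds

81 GB = 81,000,000,000 bytes = 648,000,000,000 bits
12 Mbps = 12,000,000 bits/s
time = 648,000,000,000 / 12,000,000 = 54,000 s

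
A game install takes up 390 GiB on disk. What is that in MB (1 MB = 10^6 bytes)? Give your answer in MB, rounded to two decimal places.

390 GiB = 390 × 2^30 bytes = 418,759,311,360 bytes
1 MB = 1,000,000 bytes
418,759,311,360 / 1,000,000 = 418,759.31 MB

418,759.31 MB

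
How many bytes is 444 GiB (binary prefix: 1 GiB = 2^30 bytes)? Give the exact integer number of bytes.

476,741,369,856 bytes

444 × 1,073,741,824 = 476,741,369,856 bytes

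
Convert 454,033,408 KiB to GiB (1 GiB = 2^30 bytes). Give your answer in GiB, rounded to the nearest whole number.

454,033,408 KiB × 1,024 bytes/KiB = 464,930,209,792 bytes
1 GiB = 2^30 bytes = 1,073,741,824 bytes
464,930,209,792 / 1,073,741,824 = 433 GiB

433 GiB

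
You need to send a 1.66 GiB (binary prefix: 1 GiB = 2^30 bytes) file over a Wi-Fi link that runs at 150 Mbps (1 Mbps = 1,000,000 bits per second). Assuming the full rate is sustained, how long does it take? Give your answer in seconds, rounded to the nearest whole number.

95 seconds

1.66 GiB = 1,782,411,427.84 bytes = 14,259,291,422.72 bits
150 Mbps = 150,000,000 bits/s
time = 14,259,291,422.72 / 150,000,000 = 95 s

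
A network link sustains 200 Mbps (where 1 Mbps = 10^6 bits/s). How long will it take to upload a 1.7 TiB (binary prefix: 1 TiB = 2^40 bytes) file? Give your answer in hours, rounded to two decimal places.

20.77 hours

1.7 TiB = 1,869,169,767,219.2 bytes = 14,953,358,137,753.6 bits
200 Mbps = 200,000,000 bits/s
time = 14,953,358,137,753.6 / 200,000,000 = 74,766.7907 s
74,766.7907 s / 3600 = 20.77 hours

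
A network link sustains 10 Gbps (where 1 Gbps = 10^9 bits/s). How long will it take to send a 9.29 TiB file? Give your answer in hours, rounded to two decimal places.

9.29 TiB = 10,214,463,022,039.04 bytes = 81,715,704,176,312.32 bits
10 Gbps = 10,000,000,000 bits/s
time = 81,715,704,176,312.32 / 10,000,000,000 = 8,171.5704 s
8,171.5704 s / 3600 = 2.27 hours

2.27 hours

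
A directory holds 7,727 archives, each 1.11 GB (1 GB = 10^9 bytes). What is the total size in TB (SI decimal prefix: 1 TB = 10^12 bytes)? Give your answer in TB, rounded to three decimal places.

8.577 TB

Total = 7,727 × 1.11 GB = 8576.97 GB
= 8576.97 × 1,000,000,000 bytes = 8,576,970,000,000 bytes
1 TB = 1,000,000,000,000 bytes
8,576,970,000,000 / 1,000,000,000,000 = 8.577 TB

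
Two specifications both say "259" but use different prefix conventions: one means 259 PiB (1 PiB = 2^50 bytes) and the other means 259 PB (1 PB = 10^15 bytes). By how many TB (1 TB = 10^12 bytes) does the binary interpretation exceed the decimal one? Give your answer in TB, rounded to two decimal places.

259 PiB = 259 × 1,125,899,906,842,624 = 291,608,075,872,239,616 bytes
259 PB = 259 × 1,000,000,000,000,000 = 259,000,000,000,000,000 bytes
difference = 32,608,075,872,239,616 bytes
32,608,075,872,239,616 / 1,000,000,000,000 = 32,608.08 TB

32,608.08 TB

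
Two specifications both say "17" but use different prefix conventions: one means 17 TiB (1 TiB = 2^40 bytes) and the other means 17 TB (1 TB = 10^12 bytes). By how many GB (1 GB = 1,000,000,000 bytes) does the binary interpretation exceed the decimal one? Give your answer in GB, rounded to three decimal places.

1,691.698 GB

17 TiB = 17 × 1,099,511,627,776 = 18,691,697,672,192 bytes
17 TB = 17 × 1,000,000,000,000 = 17,000,000,000,000 bytes
difference = 1,691,697,672,192 bytes
1,691,697,672,192 / 1,000,000,000 = 1,691.698 GB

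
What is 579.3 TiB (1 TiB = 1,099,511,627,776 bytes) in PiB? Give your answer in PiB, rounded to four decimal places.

0.5657 PiB

579.3 TiB = 579.3 × 2^40 bytes = 636,947,085,970,636.8 bytes
1 PiB = 2^50 bytes = 1,125,899,906,842,624 bytes
636,947,085,970,636.8 / 1,125,899,906,842,624 = 0.5657 PiB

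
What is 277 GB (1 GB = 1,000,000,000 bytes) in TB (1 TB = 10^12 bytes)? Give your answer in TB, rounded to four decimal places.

0.2770 TB

277 GB = 277 × 10^9 bytes = 277,000,000,000 bytes
1 TB = 1,000,000,000,000 bytes
277,000,000,000 / 1,000,000,000,000 = 0.2770 TB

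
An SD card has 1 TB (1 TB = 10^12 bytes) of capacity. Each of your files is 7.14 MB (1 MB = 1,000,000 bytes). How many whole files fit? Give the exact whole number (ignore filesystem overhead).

140,056

Capacity: 1 TB = 1,000,000,000,000 bytes
Per item: 7.14 MB = 7,140,000 bytes
⌊1,000,000,000,000 / 7,140,000⌋ = 140,056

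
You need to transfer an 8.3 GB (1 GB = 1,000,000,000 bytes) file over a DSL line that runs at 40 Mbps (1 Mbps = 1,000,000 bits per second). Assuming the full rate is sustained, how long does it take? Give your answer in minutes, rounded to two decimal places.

27.67 minutes

8.3 GB = 8,300,000,000 bytes = 66,400,000,000 bits
40 Mbps = 40,000,000 bits/s
time = 66,400,000,000 / 40,000,000 = 1,660.000 s
1,660.000 s / 60 = 27.67 minutes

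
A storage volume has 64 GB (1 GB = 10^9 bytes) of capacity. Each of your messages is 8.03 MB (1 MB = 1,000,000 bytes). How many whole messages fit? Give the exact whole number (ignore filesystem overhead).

7,970

Capacity: 64 GB = 64,000,000,000 bytes
Per item: 8.03 MB = 8,030,000 bytes
⌊64,000,000,000 / 8,030,000⌋ = 7,970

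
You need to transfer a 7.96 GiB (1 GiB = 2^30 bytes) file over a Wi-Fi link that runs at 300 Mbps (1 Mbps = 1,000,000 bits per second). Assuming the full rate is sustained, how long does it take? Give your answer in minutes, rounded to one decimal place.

3.8 minutes

7.96 GiB = 8,546,984,919.04 bytes = 68,375,879,352.32 bits
300 Mbps = 300,000,000 bits/s
time = 68,375,879,352.32 / 300,000,000 = 227.92 s
227.92 s / 60 = 3.8 minutes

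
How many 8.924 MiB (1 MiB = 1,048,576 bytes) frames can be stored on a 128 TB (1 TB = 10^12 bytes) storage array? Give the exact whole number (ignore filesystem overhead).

Capacity: 128 TB = 128,000,000,000,000 bytes
Per item: 8.924 MiB = 9,357,492.224 bytes
⌊128,000,000,000,000 / 9,357,492.224⌋ = 13,678,878

13,678,878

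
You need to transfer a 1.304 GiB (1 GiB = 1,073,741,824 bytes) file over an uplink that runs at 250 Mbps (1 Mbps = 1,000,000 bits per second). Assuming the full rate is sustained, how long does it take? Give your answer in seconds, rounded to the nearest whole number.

1.304 GiB = 1,400,159,338.496 bytes = 11,201,274,707.968 bits
250 Mbps = 250,000,000 bits/s
time = 11,201,274,707.968 / 250,000,000 = 45 s

45 seconds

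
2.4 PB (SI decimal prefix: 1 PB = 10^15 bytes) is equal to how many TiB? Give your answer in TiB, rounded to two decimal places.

2.4 PB = 2.4 × 10^15 bytes = 2,400,000,000,000,000 bytes
1 TiB = 1,099,511,627,776 bytes
2,400,000,000,000,000 / 1,099,511,627,776 = 2,182.79 TiB

2,182.79 TiB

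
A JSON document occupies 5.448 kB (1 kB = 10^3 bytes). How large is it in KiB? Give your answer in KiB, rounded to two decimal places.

5.448 kB = 5.448 × 10^3 bytes = 5,448 bytes
1 KiB = 1,024 bytes
5,448 / 1,024 = 5.32 KiB

5.32 KiB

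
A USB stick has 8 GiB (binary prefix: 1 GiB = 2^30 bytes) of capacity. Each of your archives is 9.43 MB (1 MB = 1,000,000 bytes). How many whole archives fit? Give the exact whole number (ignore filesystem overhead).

Capacity: 8 GiB = 8,589,934,592 bytes
Per item: 9.43 MB = 9,430,000 bytes
⌊8,589,934,592 / 9,430,000⌋ = 910

910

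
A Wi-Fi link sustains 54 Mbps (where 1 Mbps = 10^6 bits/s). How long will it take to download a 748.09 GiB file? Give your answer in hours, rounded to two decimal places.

748.09 GiB = 803,255,521,116.16 bytes = 6,426,044,168,929.28 bits
54 Mbps = 54,000,000 bits/s
time = 6,426,044,168,929.28 / 54,000,000 = 119,000.8179 s
119,000.8179 s / 3600 = 33.06 hours

33.06 hours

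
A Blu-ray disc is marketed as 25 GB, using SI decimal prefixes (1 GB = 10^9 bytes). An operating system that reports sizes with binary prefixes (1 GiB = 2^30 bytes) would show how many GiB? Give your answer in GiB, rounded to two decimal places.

23.28 GiB

25 GB = 25 × 10^9 bytes = 25,000,000,000 bytes
1 GiB = 2^30 bytes = 1,073,741,824 bytes
25,000,000,000 / 1,073,741,824 = 23.28 GiB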